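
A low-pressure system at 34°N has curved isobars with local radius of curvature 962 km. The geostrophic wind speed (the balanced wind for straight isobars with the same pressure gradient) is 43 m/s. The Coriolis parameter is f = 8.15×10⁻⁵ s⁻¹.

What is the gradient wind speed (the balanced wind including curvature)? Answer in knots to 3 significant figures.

60.0 knots

Around a low, centrifugal force acts outward with Coriolis, so pressure-gradient force balances both:
(1/ρ)|∂P/∂n| = fV + V²/R  →  V² + fR·V − fR·V_g = 0
With fR = 8.15×10⁻⁵ × 962×10³ m = 78.4 m/s:
V = [−fR + √((fR)² + 4 fR V_g)]/2 = [−78.4 + √(78.4² + 4×78.4×43)]/2 = 30.9 m/s
Subgeostrophic (V < V_g = 43 m/s), as expected around a low.
Converting: 30.9 m/s × 1.944 = 60.0 knots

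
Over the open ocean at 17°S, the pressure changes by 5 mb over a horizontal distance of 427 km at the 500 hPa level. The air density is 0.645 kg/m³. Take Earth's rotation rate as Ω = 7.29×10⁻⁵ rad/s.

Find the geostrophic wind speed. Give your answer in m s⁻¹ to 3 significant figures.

Coriolis parameter at 17°S:
f = 2Ω sin φ = 2 × 7.29×10⁻⁵ × sin 17° = 4.26×10⁻⁵ s⁻¹
Pressure gradient: |∂P/∂n| = 500 Pa / 427000 m = 1.17×10⁻³ Pa/m
Geostrophic balance (pressure-gradient force = Coriolis force):
V_g = (1/(fρ)) |∂P/∂n| = 1.17×10⁻³ / (4.26×10⁻⁵ × 0.645) = 42.6 m/s

42.6 m s⁻¹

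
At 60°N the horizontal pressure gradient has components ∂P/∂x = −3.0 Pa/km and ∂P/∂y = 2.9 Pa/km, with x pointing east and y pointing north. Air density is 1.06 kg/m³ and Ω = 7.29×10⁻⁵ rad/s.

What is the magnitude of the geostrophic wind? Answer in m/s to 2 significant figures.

31 m/s

Coriolis parameter at 60°N:
f = 2Ω sin φ = 2 × 7.29×10⁻⁵ × sin 60° = 1.26×10⁻⁴ s⁻¹
Component geostrophic relations (x east, y north):
u_g = −(1/(fρ)) ∂P/∂y,  v_g = (1/(fρ)) ∂P/∂x
u_g = −(2.9×10⁻³)/(1.26×10⁻⁴ × 1.06) = −21.7 m/s;  v_g = (−3.0×10⁻³)/(1.26×10⁻⁴ × 1.06) = −22.4 m/s
|V_g| = √(u_g² + v_g²) = 31.2 m/s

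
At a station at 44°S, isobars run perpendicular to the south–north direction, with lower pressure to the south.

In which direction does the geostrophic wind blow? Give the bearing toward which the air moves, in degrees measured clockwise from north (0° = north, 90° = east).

The pressure-gradient force points toward the south (bearing 180°).
Geostrophic balance: in the Southern Hemisphere the Coriolis force deflects motion to the left, so the geostrophic wind blows 90° to the left of the pressure-gradient force (low pressure on the right).
Rotating 180° by 90° counterclockwise gives 090° — the wind blows toward the east.

090°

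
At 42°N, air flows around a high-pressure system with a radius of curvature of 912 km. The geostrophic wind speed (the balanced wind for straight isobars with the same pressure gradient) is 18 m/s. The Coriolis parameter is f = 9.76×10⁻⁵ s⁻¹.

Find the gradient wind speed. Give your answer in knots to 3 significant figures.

48.7 knots

Around a high, pressure-gradient force acts outward with centrifugal, so Coriolis balances both:
fV = (1/ρ)|∂P/∂n| + V²/R  →  V² − fR·V + fR·V_g = 0
With fR = 9.76×10⁻⁵ × 912×10³ m = 89.0 m/s:
V = [fR − √((fR)² − 4 fR V_g)]/2 = [89.0 − √(89.0² − 4×89.0×18)]/2 = 25 m/s
Supergeostrophic (V > V_g = 18 m/s), as expected around a high.
Converting: 25 m/s × 1.944 = 48.7 knots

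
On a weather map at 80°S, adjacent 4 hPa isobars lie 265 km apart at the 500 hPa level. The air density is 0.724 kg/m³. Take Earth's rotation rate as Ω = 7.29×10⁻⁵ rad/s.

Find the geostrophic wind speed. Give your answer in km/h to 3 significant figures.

Coriolis parameter at 80°S:
f = 2Ω sin φ = 2 × 7.29×10⁻⁵ × sin 80° = 1.44×10⁻⁴ s⁻¹
Pressure gradient: |∂P/∂n| = 400 Pa / 265000 m = 1.51×10⁻³ Pa/m
Geostrophic balance (pressure-gradient force = Coriolis force):
V_g = (1/(fρ)) |∂P/∂n| = 1.51×10⁻³ / (1.44×10⁻⁴ × 0.724) = 14.5 m/s
Converting: 14.5 m/s × 3.6 = 52.3 km/h

52.3 km/h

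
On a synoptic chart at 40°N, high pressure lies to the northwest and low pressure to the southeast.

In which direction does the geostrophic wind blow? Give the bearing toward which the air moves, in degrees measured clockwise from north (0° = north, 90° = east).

225°

The pressure-gradient force points toward the southeast (bearing 135°).
Geostrophic balance: in the Northern Hemisphere the Coriolis force deflects motion to the right, so the geostrophic wind blows 90° to the right of the pressure-gradient force (low pressure on the left).
Rotating 135° by 90° clockwise gives 225° — the wind blows toward the southwest.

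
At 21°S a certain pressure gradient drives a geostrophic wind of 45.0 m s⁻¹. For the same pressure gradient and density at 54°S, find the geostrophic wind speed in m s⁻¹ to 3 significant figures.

With the same pressure gradient and density, V_g ∝ 1/f ∝ 1/sin φ.
V₂ = V₁ · sin φ₁ / sin φ₂ = 45.0 × sin 21° / sin 54°
V₂ = 45.0 × 0.3584/0.8090 = 19.9 m s⁻¹

19.9 m s⁻¹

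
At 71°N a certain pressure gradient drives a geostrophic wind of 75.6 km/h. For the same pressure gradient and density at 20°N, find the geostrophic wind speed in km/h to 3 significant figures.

With the same pressure gradient and density, V_g ∝ 1/f ∝ 1/sin φ.
V₂ = V₁ · sin φ₁ / sin φ₂ = 75.6 × sin 71° / sin 20°
V₂ = 75.6 × 0.9455/0.3420 = 209 km/h

209 km/h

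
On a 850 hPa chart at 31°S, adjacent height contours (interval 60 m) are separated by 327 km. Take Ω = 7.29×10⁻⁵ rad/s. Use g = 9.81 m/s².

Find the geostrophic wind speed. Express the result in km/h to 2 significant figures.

86 km/h

Coriolis parameter at 31°S:
f = 2Ω sin φ = 2 × 7.29×10⁻⁵ × sin 31° = 7.51×10⁻⁵ s⁻¹
Height gradient: |∂Z/∂n| = 60 m / 327000 m = 1.83×10⁻⁴
On a pressure surface, geostrophic balance gives V_g = (g/f)|∂Z/∂n|:
V_g = 9.81 × 1.83×10⁻⁴ / 7.51×10⁻⁵ = 24.0 m/s
Converting: 24.0 m/s × 3.6 = 86 km/h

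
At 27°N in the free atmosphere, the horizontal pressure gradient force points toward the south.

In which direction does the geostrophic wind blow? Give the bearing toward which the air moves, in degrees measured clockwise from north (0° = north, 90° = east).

The pressure-gradient force points toward the south (bearing 180°).
Geostrophic balance: in the Northern Hemisphere the Coriolis force deflects motion to the right, so the geostrophic wind blows 90° to the right of the pressure-gradient force (low pressure on the left).
Rotating 180° by 90° clockwise gives 270° — the wind blows toward the west.

270°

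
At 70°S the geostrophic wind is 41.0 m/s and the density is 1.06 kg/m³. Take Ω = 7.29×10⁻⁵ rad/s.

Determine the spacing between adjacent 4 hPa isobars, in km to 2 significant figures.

67 km

Coriolis parameter at 70°S:
f = 2Ω sin φ = 2 × 7.29×10⁻⁵ × sin 70° = 1.37×10⁻⁴ s⁻¹
Geostrophic balance rearranged: |∂P/∂n| = f ρ V_g
|∂P/∂n| = 1.37×10⁻⁴ × 1.06 × 41.0 = 5.95×10⁻³ Pa/m
Isobar spacing: Δn = ΔP/|∂P/∂n| = 400 Pa / 5.95×10⁻³ Pa/m = 67178 m ≈ 67 km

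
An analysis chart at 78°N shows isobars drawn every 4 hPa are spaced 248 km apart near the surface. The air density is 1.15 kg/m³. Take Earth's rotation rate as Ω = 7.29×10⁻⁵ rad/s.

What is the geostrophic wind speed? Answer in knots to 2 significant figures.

Coriolis parameter at 78°N:
f = 2Ω sin φ = 2 × 7.29×10⁻⁵ × sin 78° = 1.43×10⁻⁴ s⁻¹
Pressure gradient: |∂P/∂n| = 400 Pa / 248000 m = 1.61×10⁻³ Pa/m
Geostrophic balance (pressure-gradient force = Coriolis force):
V_g = (1/(fρ)) |∂P/∂n| = 1.61×10⁻³ / (1.43×10⁻⁴ × 1.15) = 9.83 m/s
Converting: 9.83 m/s × 1.944 = 19 knots

19 knots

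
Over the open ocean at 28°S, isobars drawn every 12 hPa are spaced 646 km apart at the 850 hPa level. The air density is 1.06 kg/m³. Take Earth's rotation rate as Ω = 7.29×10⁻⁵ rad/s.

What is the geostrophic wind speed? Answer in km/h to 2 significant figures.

Coriolis parameter at 28°S:
f = 2Ω sin φ = 2 × 7.29×10⁻⁵ × sin 28° = 6.84×10⁻⁵ s⁻¹
Pressure gradient: |∂P/∂n| = 1200 Pa / 646000 m = 1.86×10⁻³ Pa/m
Geostrophic balance (pressure-gradient force = Coriolis force):
V_g = (1/(fρ)) |∂P/∂n| = 1.86×10⁻³ / (6.84×10⁻⁵ × 1.06) = 25.6 m/s
Converting: 25.6 m/s × 3.6 = 92 km/h

92 km/h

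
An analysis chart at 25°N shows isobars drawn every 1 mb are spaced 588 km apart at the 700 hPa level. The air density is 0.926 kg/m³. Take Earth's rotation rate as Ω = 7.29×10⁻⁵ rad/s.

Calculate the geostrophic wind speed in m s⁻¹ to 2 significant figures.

Coriolis parameter at 25°N:
f = 2Ω sin φ = 2 × 7.29×10⁻⁵ × sin 25° = 6.16×10⁻⁵ s⁻¹
Pressure gradient: |∂P/∂n| = 100 Pa / 588000 m = 1.70×10⁻⁴ Pa/m
Geostrophic balance (pressure-gradient force = Coriolis force):
V_g = (1/(fρ)) |∂P/∂n| = 1.70×10⁻⁴ / (6.16×10⁻⁵ × 0.926) = 2.98 m/s

3.0 m s⁻¹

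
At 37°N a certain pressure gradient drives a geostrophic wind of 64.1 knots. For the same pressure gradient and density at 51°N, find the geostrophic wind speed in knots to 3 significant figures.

49.6 knots

With the same pressure gradient and density, V_g ∝ 1/f ∝ 1/sin φ.
V₂ = V₁ · sin φ₁ / sin φ₂ = 64.1 × sin 37° / sin 51°
V₂ = 64.1 × 0.6018/0.7771 = 49.6 knots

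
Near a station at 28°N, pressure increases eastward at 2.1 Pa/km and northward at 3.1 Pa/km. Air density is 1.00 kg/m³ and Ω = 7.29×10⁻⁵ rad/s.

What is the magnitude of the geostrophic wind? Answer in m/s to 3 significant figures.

54.7 m/s

Coriolis parameter at 28°N:
f = 2Ω sin φ = 2 × 7.29×10⁻⁵ × sin 28° = 6.84×10⁻⁵ s⁻¹
Component geostrophic relations (x east, y north):
u_g = −(1/(fρ)) ∂P/∂y,  v_g = (1/(fρ)) ∂P/∂x
u_g = −(3.1×10⁻³)/(6.84×10⁻⁵ × 1.00) = −45.3 m/s;  v_g = (2.1×10⁻³)/(6.84×10⁻⁵ × 1.00) = 30.7 m/s
|V_g| = √(u_g² + v_g²) = 54.7 m/s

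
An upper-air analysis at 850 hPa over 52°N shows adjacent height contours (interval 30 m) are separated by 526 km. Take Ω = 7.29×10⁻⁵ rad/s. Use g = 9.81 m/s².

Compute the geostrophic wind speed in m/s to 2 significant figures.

Coriolis parameter at 52°N:
f = 2Ω sin φ = 2 × 7.29×10⁻⁵ × sin 52° = 1.15×10⁻⁴ s⁻¹
Height gradient: |∂Z/∂n| = 30 m / 526000 m = 5.70×10⁻⁵
On a pressure surface, geostrophic balance gives V_g = (g/f)|∂Z/∂n|:
V_g = 9.81 × 5.70×10⁻⁵ / 1.15×10⁻⁴ = 4.87 m/s

4.9 m/s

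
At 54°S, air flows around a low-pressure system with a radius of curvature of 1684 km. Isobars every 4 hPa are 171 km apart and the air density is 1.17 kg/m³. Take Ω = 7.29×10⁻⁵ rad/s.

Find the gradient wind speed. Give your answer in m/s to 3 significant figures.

15.7 m/s

Coriolis parameter at 54°S:
f = 2Ω sin φ = 2 × 7.29×10⁻⁵ × sin 54° = 1.18×10⁻⁴ s⁻¹
Pressure gradient: |∂P/∂n| = 400 Pa / 171000 m = 2.34×10⁻³ Pa/m
Geostrophic speed: V_g = |∂P/∂n|/(fρ) = 2.34×10⁻³/(1.18×10⁻⁴ × 1.17) = 16.9 m/s
Around a low, centrifugal force acts outward with Coriolis, so pressure-gradient force balances both:
(1/ρ)|∂P/∂n| = fV + V²/R  →  V² + fR·V − fR·V_g = 0
With fR = 1.18×10⁻⁴ × 1684×10³ m = 199 m/s:
V = [−fR + √((fR)² + 4 fR V_g)]/2 = [−199 + √(199² + 4×199×16.9)]/2 = 15.7 m/s
Subgeostrophic (V < V_g = 16.9 m/s), as expected around a low.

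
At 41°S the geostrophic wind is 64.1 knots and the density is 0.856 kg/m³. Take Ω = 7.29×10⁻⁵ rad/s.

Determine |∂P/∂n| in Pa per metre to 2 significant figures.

Coriolis parameter at 41°S:
f = 2Ω sin φ = 2 × 7.29×10⁻⁵ × sin 41° = 9.57×10⁻⁵ s⁻¹
Wind speed in SI: 64.1 knots = 33.0 m/s
Geostrophic balance rearranged: |∂P/∂n| = f ρ V_g
|∂P/∂n| = 9.57×10⁻⁵ × 0.856 × 33.0 = 2.70×10⁻³ Pa/m

2.7×10⁻³ Pa/m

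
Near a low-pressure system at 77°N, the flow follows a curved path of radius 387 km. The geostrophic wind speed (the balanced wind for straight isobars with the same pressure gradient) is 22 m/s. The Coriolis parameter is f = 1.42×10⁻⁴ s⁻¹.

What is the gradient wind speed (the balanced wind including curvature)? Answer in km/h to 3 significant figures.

Around a low, centrifugal force acts outward with Coriolis, so pressure-gradient force balances both:
(1/ρ)|∂P/∂n| = fV + V²/R  →  V² + fR·V − fR·V_g = 0
With fR = 1.42×10⁻⁴ × 387×10³ m = 55.0 m/s:
V = [−fR + √((fR)² + 4 fR V_g)]/2 = [−55.0 + √(55.0² + 4×55.0×22)]/2 = 16.8 m/s
Subgeostrophic (V < V_g = 22 m/s), as expected around a low.
Converting: 16.8 m/s × 3.6 = 60.6 km/h

60.6 km/h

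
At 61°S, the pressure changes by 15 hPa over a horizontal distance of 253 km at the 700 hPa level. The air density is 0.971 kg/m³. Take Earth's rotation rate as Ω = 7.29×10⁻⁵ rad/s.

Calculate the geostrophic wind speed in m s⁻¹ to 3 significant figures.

47.9 m s⁻¹

Coriolis parameter at 61°S:
f = 2Ω sin φ = 2 × 7.29×10⁻⁵ × sin 61° = 1.28×10⁻⁴ s⁻¹
Pressure gradient: |∂P/∂n| = 1500 Pa / 253000 m = 5.93×10⁻³ Pa/m
Geostrophic balance (pressure-gradient force = Coriolis force):
V_g = (1/(fρ)) |∂P/∂n| = 5.93×10⁻³ / (1.28×10⁻⁴ × 0.971) = 47.9 m/s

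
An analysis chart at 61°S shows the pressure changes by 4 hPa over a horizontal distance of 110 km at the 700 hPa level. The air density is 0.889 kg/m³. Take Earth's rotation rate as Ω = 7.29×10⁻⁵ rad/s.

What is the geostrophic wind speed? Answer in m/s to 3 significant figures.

32.1 m/s

Coriolis parameter at 61°S:
f = 2Ω sin φ = 2 × 7.29×10⁻⁵ × sin 61° = 1.28×10⁻⁴ s⁻¹
Pressure gradient: |∂P/∂n| = 400 Pa / 110000 m = 3.64×10⁻³ Pa/m
Geostrophic balance (pressure-gradient force = Coriolis force):
V_g = (1/(fρ)) |∂P/∂n| = 3.64×10⁻³ / (1.28×10⁻⁴ × 0.889) = 32.1 m/s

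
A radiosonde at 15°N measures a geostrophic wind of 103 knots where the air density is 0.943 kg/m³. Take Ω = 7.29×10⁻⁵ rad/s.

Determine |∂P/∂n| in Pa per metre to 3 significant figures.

Coriolis parameter at 15°N:
f = 2Ω sin φ = 2 × 7.29×10⁻⁵ × sin 15° = 3.77×10⁻⁵ s⁻¹
Wind speed in SI: 103 knots = 53.0 m/s
Geostrophic balance rearranged: |∂P/∂n| = f ρ V_g
|∂P/∂n| = 3.77×10⁻⁵ × 0.943 × 53.0 = 1.89×10⁻³ Pa/m

1.89×10⁻³ Pa/m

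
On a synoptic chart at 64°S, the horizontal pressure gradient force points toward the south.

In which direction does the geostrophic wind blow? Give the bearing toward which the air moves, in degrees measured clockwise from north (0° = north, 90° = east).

The pressure-gradient force points toward the south (bearing 180°).
Geostrophic balance: in the Southern Hemisphere the Coriolis force deflects motion to the left, so the geostrophic wind blows 90° to the left of the pressure-gradient force (low pressure on the right).
Rotating 180° by 90° counterclockwise gives 090° — the wind blows toward the east.

090°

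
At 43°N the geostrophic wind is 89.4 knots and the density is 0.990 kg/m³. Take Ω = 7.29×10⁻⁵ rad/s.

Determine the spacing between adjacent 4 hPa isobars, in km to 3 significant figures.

Coriolis parameter at 43°N:
f = 2Ω sin φ = 2 × 7.29×10⁻⁵ × sin 43° = 9.94×10⁻⁵ s⁻¹
Wind speed in SI: 89.4 knots = 46.0 m/s
Geostrophic balance rearranged: |∂P/∂n| = f ρ V_g
|∂P/∂n| = 9.94×10⁻⁵ × 0.990 × 46.0 = 4.53×10⁻³ Pa/m
Isobar spacing: Δn = ΔP/|∂P/∂n| = 400 Pa / 4.53×10⁻³ Pa/m = 88350 m ≈ 88.4 km

88.4 km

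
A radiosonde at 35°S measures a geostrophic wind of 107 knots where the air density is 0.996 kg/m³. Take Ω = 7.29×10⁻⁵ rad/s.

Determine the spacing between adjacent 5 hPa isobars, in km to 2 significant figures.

Coriolis parameter at 35°S:
f = 2Ω sin φ = 2 × 7.29×10⁻⁵ × sin 35° = 8.36×10⁻⁵ s⁻¹
Wind speed in SI: 107 knots = 55.0 m/s
Geostrophic balance rearranged: |∂P/∂n| = f ρ V_g
|∂P/∂n| = 8.36×10⁻⁵ × 0.996 × 55.0 = 4.58×10⁻³ Pa/m
Isobar spacing: Δn = ΔP/|∂P/∂n| = 500 Pa / 4.58×10⁻³ Pa/m = 109054 m ≈ 110 km

110 km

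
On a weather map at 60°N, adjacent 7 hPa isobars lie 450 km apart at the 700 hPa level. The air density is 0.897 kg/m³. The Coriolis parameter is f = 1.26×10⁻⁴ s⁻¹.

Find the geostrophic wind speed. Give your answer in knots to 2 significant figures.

Pressure gradient: |∂P/∂n| = 700 Pa / 450000 m = 1.56×10⁻³ Pa/m
Geostrophic balance (pressure-gradient force = Coriolis force):
V_g = (1/(fρ)) |∂P/∂n| = 1.56×10⁻³ / (1.26×10⁻⁴ × 0.897) = 13.8 m/s
Converting: 13.8 m/s × 1.944 = 27 knots

27 knots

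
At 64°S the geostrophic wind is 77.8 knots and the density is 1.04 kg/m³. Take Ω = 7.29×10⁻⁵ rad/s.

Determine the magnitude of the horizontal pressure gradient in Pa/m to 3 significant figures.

Coriolis parameter at 64°S:
f = 2Ω sin φ = 2 × 7.29×10⁻⁵ × sin 64° = 1.31×10⁻⁴ s⁻¹
Wind speed in SI: 77.8 knots = 40.0 m/s
Geostrophic balance rearranged: |∂P/∂n| = f ρ V_g
|∂P/∂n| = 1.31×10⁻⁴ × 1.04 × 40.0 = 5.45×10⁻³ Pa/m

5.45×10⁻³ Pa/m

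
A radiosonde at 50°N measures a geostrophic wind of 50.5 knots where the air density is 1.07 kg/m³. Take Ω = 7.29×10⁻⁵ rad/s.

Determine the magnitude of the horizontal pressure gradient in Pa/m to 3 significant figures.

3.10×10⁻³ Pa/m

Coriolis parameter at 50°N:
f = 2Ω sin φ = 2 × 7.29×10⁻⁵ × sin 50° = 1.12×10⁻⁴ s⁻¹
Wind speed in SI: 50.5 knots = 26.0 m/s
Geostrophic balance rearranged: |∂P/∂n| = f ρ V_g
|∂P/∂n| = 1.12×10⁻⁴ × 1.07 × 26.0 = 3.10×10⁻³ Pa/m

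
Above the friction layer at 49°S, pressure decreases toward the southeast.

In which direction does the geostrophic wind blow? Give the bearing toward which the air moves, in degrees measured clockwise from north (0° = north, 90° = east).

045°

The pressure-gradient force points toward the southeast (bearing 135°).
Geostrophic balance: in the Southern Hemisphere the Coriolis force deflects motion to the left, so the geostrophic wind blows 90° to the left of the pressure-gradient force (low pressure on the right).
Rotating 135° by 90° counterclockwise gives 045° — the wind blows toward the northeast.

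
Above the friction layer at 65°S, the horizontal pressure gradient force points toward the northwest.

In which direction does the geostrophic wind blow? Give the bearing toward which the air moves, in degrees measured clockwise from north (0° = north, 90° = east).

225°

The pressure-gradient force points toward the northwest (bearing 315°).
Geostrophic balance: in the Southern Hemisphere the Coriolis force deflects motion to the left, so the geostrophic wind blows 90° to the left of the pressure-gradient force (low pressure on the right).
Rotating 315° by 90° counterclockwise gives 225° — the wind blows toward the southwest.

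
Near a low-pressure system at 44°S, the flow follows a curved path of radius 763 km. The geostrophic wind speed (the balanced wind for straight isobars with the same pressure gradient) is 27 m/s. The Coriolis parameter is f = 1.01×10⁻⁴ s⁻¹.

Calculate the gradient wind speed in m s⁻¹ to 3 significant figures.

21.2 m s⁻¹

Around a low, centrifugal force acts outward with Coriolis, so pressure-gradient force balances both:
(1/ρ)|∂P/∂n| = fV + V²/R  →  V² + fR·V − fR·V_g = 0
With fR = 1.01×10⁻⁴ × 763×10³ m = 77.1 m/s:
V = [−fR + √((fR)² + 4 fR V_g)]/2 = [−77.1 + √(77.1² + 4×77.1×27)]/2 = 21.2 m/s
Subgeostrophic (V < V_g = 27 m/s), as expected around a low.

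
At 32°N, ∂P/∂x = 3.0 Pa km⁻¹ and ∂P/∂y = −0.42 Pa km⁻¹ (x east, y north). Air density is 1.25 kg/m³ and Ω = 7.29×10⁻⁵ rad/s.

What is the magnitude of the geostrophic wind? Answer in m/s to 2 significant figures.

Coriolis parameter at 32°N:
f = 2Ω sin φ = 2 × 7.29×10⁻⁵ × sin 32° = 7.73×10⁻⁵ s⁻¹
Component geostrophic relations (x east, y north):
u_g = −(1/(fρ)) ∂P/∂y,  v_g = (1/(fρ)) ∂P/∂x
u_g = −(−0.42×10⁻³)/(7.73×10⁻⁵ × 1.25) = 4.35 m/s;  v_g = (3.0×10⁻³)/(7.73×10⁻⁵ × 1.25) = 31.1 m/s
|V_g| = √(u_g² + v_g²) = 31.4 m/s

31 m/s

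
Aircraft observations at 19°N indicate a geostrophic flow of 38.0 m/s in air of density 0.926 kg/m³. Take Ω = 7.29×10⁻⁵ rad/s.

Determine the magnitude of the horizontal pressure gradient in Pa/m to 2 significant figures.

1.7×10⁻³ Pa/m

Coriolis parameter at 19°N:
f = 2Ω sin φ = 2 × 7.29×10⁻⁵ × sin 19° = 4.75×10⁻⁵ s⁻¹
Geostrophic balance rearranged: |∂P/∂n| = f ρ V_g
|∂P/∂n| = 4.75×10⁻⁵ × 0.926 × 38.0 = 1.67×10⁻³ Pa/m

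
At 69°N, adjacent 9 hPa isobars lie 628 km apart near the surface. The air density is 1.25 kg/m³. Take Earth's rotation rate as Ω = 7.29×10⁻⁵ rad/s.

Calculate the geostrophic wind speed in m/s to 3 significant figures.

Coriolis parameter at 69°N:
f = 2Ω sin φ = 2 × 7.29×10⁻⁵ × sin 69° = 1.36×10⁻⁴ s⁻¹
Pressure gradient: |∂P/∂n| = 900 Pa / 628000 m = 1.43×10⁻³ Pa/m
Geostrophic balance (pressure-gradient force = Coriolis force):
V_g = (1/(fρ)) |∂P/∂n| = 1.43×10⁻³ / (1.36×10⁻⁴ × 1.25) = 8.42 m/s

8.42 m/s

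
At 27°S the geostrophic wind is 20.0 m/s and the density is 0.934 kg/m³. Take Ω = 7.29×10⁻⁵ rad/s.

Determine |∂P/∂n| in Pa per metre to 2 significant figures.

Coriolis parameter at 27°S:
f = 2Ω sin φ = 2 × 7.29×10⁻⁵ × sin 27° = 6.62×10⁻⁵ s⁻¹
Geostrophic balance rearranged: |∂P/∂n| = f ρ V_g
|∂P/∂n| = 6.62×10⁻⁵ × 0.934 × 20.0 = 1.24×10⁻³ Pa/m

1.2×10⁻³ Pa/m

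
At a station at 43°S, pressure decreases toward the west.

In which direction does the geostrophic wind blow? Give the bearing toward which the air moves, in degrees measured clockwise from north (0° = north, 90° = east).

180°

The pressure-gradient force points toward the west (bearing 270°).
Geostrophic balance: in the Southern Hemisphere the Coriolis force deflects motion to the left, so the geostrophic wind blows 90° to the left of the pressure-gradient force (low pressure on the right).
Rotating 270° by 90° counterclockwise gives 180° — the wind blows toward the south.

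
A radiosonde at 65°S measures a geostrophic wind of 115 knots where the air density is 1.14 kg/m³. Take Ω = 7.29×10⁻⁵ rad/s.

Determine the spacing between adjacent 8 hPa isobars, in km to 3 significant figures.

Coriolis parameter at 65°S:
f = 2Ω sin φ = 2 × 7.29×10⁻⁵ × sin 65° = 1.32×10⁻⁴ s⁻¹
Wind speed in SI: 115 knots = 59.2 m/s
Geostrophic balance rearranged: |∂P/∂n| = f ρ V_g
|∂P/∂n| = 1.32×10⁻⁴ × 1.14 × 59.2 = 8.91×10⁻³ Pa/m
Isobar spacing: Δn = ΔP/|∂P/∂n| = 800 Pa / 8.91×10⁻³ Pa/m = 89767 m ≈ 89.8 km

89.8 km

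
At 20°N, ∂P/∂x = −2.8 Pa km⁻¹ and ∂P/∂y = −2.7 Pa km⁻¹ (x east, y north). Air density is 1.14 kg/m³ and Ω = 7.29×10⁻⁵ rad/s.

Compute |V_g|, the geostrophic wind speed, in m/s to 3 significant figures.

Coriolis parameter at 20°N:
f = 2Ω sin φ = 2 × 7.29×10⁻⁵ × sin 20° = 4.99×10⁻⁵ s⁻¹
Component geostrophic relations (x east, y north):
u_g = −(1/(fρ)) ∂P/∂y,  v_g = (1/(fρ)) ∂P/∂x
u_g = −(−2.7×10⁻³)/(4.99×10⁻⁵ × 1.14) = 47.5 m/s;  v_g = (−2.8×10⁻³)/(4.99×10⁻⁵ × 1.14) = −49.3 m/s
|V_g| = √(u_g² + v_g²) = 68.4 m/s

68.4 m/s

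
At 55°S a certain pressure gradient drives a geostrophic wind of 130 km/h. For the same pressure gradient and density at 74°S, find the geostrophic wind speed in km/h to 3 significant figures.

With the same pressure gradient and density, V_g ∝ 1/f ∝ 1/sin φ.
V₂ = V₁ · sin φ₁ / sin φ₂ = 130 × sin 55° / sin 74°
V₂ = 130 × 0.8192/0.9613 = 111 km/h

111 km/h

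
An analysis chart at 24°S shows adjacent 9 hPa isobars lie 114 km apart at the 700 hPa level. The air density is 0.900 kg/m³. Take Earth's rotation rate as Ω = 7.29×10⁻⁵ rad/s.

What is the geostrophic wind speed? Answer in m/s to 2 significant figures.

Coriolis parameter at 24°S:
f = 2Ω sin φ = 2 × 7.29×10⁻⁵ × sin 24° = 5.93×10⁻⁵ s⁻¹
Pressure gradient: |∂P/∂n| = 900 Pa / 114000 m = 7.89×10⁻³ Pa/m
Geostrophic balance (pressure-gradient force = Coriolis force):
V_g = (1/(fρ)) |∂P/∂n| = 7.89×10⁻³ / (5.93×10⁻⁵ × 0.900) = 148 m/s

150 m/s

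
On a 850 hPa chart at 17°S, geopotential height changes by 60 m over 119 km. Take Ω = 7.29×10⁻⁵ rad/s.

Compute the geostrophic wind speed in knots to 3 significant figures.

226 knots

Coriolis parameter at 17°S:
f = 2Ω sin φ = 2 × 7.29×10⁻⁵ × sin 17° = 4.26×10⁻⁵ s⁻¹
Height gradient: |∂Z/∂n| = 60 m / 119000 m = 5.04×10⁻⁴
On a pressure surface, geostrophic balance gives V_g = (g/f)|∂Z/∂n|:
V_g = 9.81 × 5.04×10⁻⁴ / 4.26×10⁻⁵ = 116 m/s
Converting: 116 m/s × 1.944 = 226 knots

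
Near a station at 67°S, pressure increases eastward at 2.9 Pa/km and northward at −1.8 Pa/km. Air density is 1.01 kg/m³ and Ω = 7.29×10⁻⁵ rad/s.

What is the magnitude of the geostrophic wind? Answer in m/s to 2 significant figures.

Coriolis parameter at 67°S:
f = 2Ω sin φ = 2 × 7.29×10⁻⁵ × sin 67° = 1.34×10⁻⁴ s⁻¹
In the Southern Hemisphere f is negative: f = −1.34×10⁻⁴ s⁻¹.
Component geostrophic relations (x east, y north):
u_g = −(1/(fρ)) ∂P/∂y,  v_g = (1/(fρ)) ∂P/∂x
u_g = −(−1.8×10⁻³)/(−1.34×10⁻⁴ × 1.01) = −13.3 m/s;  v_g = (2.9×10⁻³)/(−1.34×10⁻⁴ × 1.01) = −21.4 m/s
|V_g| = √(u_g² + v_g²) = 25.2 m/s

25 m/s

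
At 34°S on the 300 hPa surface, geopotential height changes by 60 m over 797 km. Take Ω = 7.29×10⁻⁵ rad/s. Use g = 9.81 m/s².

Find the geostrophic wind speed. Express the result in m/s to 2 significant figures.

Coriolis parameter at 34°S:
f = 2Ω sin φ = 2 × 7.29×10⁻⁵ × sin 34° = 8.15×10⁻⁵ s⁻¹
Height gradient: |∂Z/∂n| = 60 m / 797000 m = 7.53×10⁻⁵
On a pressure surface, geostrophic balance gives V_g = (g/f)|∂Z/∂n|:
V_g = 9.81 × 7.53×10⁻⁵ / 8.15×10⁻⁵ = 9.06 m/s

9.1 m/s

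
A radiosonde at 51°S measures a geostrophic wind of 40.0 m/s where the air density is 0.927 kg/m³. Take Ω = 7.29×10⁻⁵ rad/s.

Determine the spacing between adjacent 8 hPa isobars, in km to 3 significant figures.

Coriolis parameter at 51°S:
f = 2Ω sin φ = 2 × 7.29×10⁻⁵ × sin 51° = 1.13×10⁻⁴ s⁻¹
Geostrophic balance rearranged: |∂P/∂n| = f ρ V_g
|∂P/∂n| = 1.13×10⁻⁴ × 0.927 × 40.0 = 4.20×10⁻³ Pa/m
Isobar spacing: Δn = ΔP/|∂P/∂n| = 800 Pa / 4.20×10⁻³ Pa/m = 190410 m ≈ 190 km

190 km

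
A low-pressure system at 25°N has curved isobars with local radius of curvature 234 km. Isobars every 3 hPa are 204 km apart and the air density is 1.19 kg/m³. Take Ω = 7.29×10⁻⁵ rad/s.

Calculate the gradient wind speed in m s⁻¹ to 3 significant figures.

11.3 m s⁻¹

Coriolis parameter at 25°N:
f = 2Ω sin φ = 2 × 7.29×10⁻⁵ × sin 25° = 6.16×10⁻⁵ s⁻¹
Pressure gradient: |∂P/∂n| = 300 Pa / 204000 m = 1.47×10⁻³ Pa/m
Geostrophic speed: V_g = |∂P/∂n|/(fρ) = 1.47×10⁻³/(6.16×10⁻⁵ × 1.19) = 20.1 m/s
Around a low, centrifugal force acts outward with Coriolis, so pressure-gradient force balances both:
(1/ρ)|∂P/∂n| = fV + V²/R  →  V² + fR·V − fR·V_g = 0
With fR = 6.16×10⁻⁵ × 234×10³ m = 14.4 m/s:
V = [−fR + √((fR)² + 4 fR V_g)]/2 = [−14.4 + √(14.4² + 4×14.4×20.1)]/2 = 11.3 m/s
Subgeostrophic (V < V_g = 20.1 m/s), as expected around a low.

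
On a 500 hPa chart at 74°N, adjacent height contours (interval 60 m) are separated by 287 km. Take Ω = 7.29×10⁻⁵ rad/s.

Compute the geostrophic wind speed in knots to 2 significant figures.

Coriolis parameter at 74°N:
f = 2Ω sin φ = 2 × 7.29×10⁻⁵ × sin 74° = 1.40×10⁻⁴ s⁻¹
Height gradient: |∂Z/∂n| = 60 m / 287000 m = 2.09×10⁻⁴
On a pressure surface, geostrophic balance gives V_g = (g/f)|∂Z/∂n|:
V_g = 9.81 × 2.09×10⁻⁴ / 1.40×10⁻⁴ = 14.6 m/s
Converting: 14.6 m/s × 1.944 = 28 knots

28 knots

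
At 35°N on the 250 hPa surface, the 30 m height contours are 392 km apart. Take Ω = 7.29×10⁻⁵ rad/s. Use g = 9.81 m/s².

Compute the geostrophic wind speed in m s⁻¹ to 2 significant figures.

9.0 m s⁻¹

Coriolis parameter at 35°N:
f = 2Ω sin φ = 2 × 7.29×10⁻⁵ × sin 35° = 8.36×10⁻⁵ s⁻¹
Height gradient: |∂Z/∂n| = 30 m / 392000 m = 7.65×10⁻⁵
On a pressure surface, geostrophic balance gives V_g = (g/f)|∂Z/∂n|:
V_g = 9.81 × 7.65×10⁻⁵ / 8.36×10⁻⁵ = 8.98 m/s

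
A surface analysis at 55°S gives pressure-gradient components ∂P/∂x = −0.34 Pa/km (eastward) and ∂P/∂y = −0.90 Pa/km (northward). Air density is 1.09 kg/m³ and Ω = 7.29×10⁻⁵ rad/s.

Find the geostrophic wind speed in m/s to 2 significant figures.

Coriolis parameter at 55°S:
f = 2Ω sin φ = 2 × 7.29×10⁻⁵ × sin 55° = 1.19×10⁻⁴ s⁻¹
In the Southern Hemisphere f is negative: f = −1.19×10⁻⁴ s⁻¹.
Component geostrophic relations (x east, y north):
u_g = −(1/(fρ)) ∂P/∂y,  v_g = (1/(fρ)) ∂P/∂x
u_g = −(−0.90×10⁻³)/(−1.19×10⁻⁴ × 1.09) = −6.91 m/s;  v_g = (−0.34×10⁻³)/(−1.19×10⁻⁴ × 1.09) = 2.61 m/s
|V_g| = √(u_g² + v_g²) = 7.39 m/s

7.4 m/s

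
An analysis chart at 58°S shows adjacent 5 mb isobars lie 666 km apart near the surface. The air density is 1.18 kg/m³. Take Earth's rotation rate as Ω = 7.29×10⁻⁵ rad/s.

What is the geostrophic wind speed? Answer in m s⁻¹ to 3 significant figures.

5.15 m s⁻¹

Coriolis parameter at 58°S:
f = 2Ω sin φ = 2 × 7.29×10⁻⁵ × sin 58° = 1.24×10⁻⁴ s⁻¹
Pressure gradient: |∂P/∂n| = 500 Pa / 666000 m = 7.51×10⁻⁴ Pa/m
Geostrophic balance (pressure-gradient force = Coriolis force):
V_g = (1/(fρ)) |∂P/∂n| = 7.51×10⁻⁴ / (1.24×10⁻⁴ × 1.18) = 5.15 m/s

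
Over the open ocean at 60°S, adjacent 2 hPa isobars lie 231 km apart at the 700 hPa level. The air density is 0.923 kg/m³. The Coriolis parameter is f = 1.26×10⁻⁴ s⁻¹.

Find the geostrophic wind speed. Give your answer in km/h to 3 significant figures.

26.8 km/h

Pressure gradient: |∂P/∂n| = 200 Pa / 231000 m = 8.66×10⁻⁴ Pa/m
Geostrophic balance (pressure-gradient force = Coriolis force):
V_g = (1/(fρ)) |∂P/∂n| = 8.66×10⁻⁴ / (1.26×10⁻⁴ × 0.923) = 7.44 m/s
Converting: 7.44 m/s × 3.6 = 26.8 km/h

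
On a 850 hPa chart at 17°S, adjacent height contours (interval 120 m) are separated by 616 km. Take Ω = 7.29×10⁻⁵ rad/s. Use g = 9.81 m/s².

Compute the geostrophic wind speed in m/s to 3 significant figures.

44.8 m/s

Coriolis parameter at 17°S:
f = 2Ω sin φ = 2 × 7.29×10⁻⁵ × sin 17° = 4.26×10⁻⁵ s⁻¹
Height gradient: |∂Z/∂n| = 120 m / 616000 m = 1.95×10⁻⁴
On a pressure surface, geostrophic balance gives V_g = (g/f)|∂Z/∂n|:
V_g = 9.81 × 1.95×10⁻⁴ / 4.26×10⁻⁵ = 44.8 m/s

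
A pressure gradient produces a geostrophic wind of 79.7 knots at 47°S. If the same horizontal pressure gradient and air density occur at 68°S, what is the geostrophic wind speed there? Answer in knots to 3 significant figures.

62.9 knots

With the same pressure gradient and density, V_g ∝ 1/f ∝ 1/sin φ.
V₂ = V₁ · sin φ₁ / sin φ₂ = 79.7 × sin 47° / sin 68°
V₂ = 79.7 × 0.7314/0.9272 = 62.9 knots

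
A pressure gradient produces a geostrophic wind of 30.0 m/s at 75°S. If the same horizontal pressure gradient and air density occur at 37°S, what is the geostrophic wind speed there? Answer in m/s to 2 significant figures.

48 m/s

With the same pressure gradient and density, V_g ∝ 1/f ∝ 1/sin φ.
V₂ = V₁ · sin φ₁ / sin φ₂ = 30.0 × sin 75° / sin 37°
V₂ = 30.0 × 0.9659/0.6018 = 48 m/s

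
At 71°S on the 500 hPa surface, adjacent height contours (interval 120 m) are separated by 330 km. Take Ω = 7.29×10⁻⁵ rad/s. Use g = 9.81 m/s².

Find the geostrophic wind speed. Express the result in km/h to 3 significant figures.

93.2 km/h

Coriolis parameter at 71°S:
f = 2Ω sin φ = 2 × 7.29×10⁻⁵ × sin 71° = 1.38×10⁻⁴ s⁻¹
Height gradient: |∂Z/∂n| = 120 m / 330000 m = 3.64×10⁻⁴
On a pressure surface, geostrophic balance gives V_g = (g/f)|∂Z/∂n|:
V_g = 9.81 × 3.64×10⁻⁴ / 1.38×10⁻⁴ = 25.9 m/s
Converting: 25.9 m/s × 3.6 = 93.2 km/h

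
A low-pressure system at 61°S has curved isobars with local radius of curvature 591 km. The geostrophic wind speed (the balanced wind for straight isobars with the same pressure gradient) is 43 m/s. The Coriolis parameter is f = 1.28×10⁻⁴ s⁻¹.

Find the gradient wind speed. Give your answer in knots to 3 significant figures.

59.5 knots

Around a low, centrifugal force acts outward with Coriolis, so pressure-gradient force balances both:
(1/ρ)|∂P/∂n| = fV + V²/R  →  V² + fR·V − fR·V_g = 0
With fR = 1.28×10⁻⁴ × 591×10³ m = 75.6 m/s:
V = [−fR + √((fR)² + 4 fR V_g)]/2 = [−75.6 + √(75.6² + 4×75.6×43)]/2 = 30.6 m/s
Subgeostrophic (V < V_g = 43 m/s), as expected around a low.
Converting: 30.6 m/s × 1.944 = 59.5 knots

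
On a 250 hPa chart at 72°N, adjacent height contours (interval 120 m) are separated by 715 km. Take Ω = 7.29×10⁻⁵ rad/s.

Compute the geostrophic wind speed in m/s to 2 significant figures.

Coriolis parameter at 72°N:
f = 2Ω sin φ = 2 × 7.29×10⁻⁵ × sin 72° = 1.39×10⁻⁴ s⁻¹
Height gradient: |∂Z/∂n| = 120 m / 715000 m = 1.68×10⁻⁴
On a pressure surface, geostrophic balance gives V_g = (g/f)|∂Z/∂n|:
V_g = 9.81 × 1.68×10⁻⁴ / 1.39×10⁻⁴ = 11.9 m/s

12 m/s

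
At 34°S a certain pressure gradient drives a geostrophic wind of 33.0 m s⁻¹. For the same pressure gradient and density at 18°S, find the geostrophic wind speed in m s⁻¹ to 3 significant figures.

With the same pressure gradient and density, V_g ∝ 1/f ∝ 1/sin φ.
V₂ = V₁ · sin φ₁ / sin φ₂ = 33.0 × sin 34° / sin 18°
V₂ = 33.0 × 0.5592/0.3090 = 59.7 m s⁻¹

59.7 m s⁻¹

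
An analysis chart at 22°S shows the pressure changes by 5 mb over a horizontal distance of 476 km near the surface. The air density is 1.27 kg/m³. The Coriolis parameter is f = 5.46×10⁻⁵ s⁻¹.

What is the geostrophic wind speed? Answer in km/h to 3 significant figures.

54.5 km/h

Pressure gradient: |∂P/∂n| = 500 Pa / 476000 m = 1.05×10⁻³ Pa/m
Geostrophic balance (pressure-gradient force = Coriolis force):
V_g = (1/(fρ)) |∂P/∂n| = 1.05×10⁻³ / (5.46×10⁻⁵ × 1.27) = 15.1 m/s
Converting: 15.1 m/s × 3.6 = 54.5 km/h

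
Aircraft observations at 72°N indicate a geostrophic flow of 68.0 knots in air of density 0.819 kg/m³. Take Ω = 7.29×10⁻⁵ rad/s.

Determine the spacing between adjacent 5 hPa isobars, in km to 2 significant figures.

Coriolis parameter at 72°N:
f = 2Ω sin φ = 2 × 7.29×10⁻⁵ × sin 72° = 1.39×10⁻⁴ s⁻¹
Wind speed in SI: 68.0 knots = 35.0 m/s
Geostrophic balance rearranged: |∂P/∂n| = f ρ V_g
|∂P/∂n| = 1.39×10⁻⁴ × 0.819 × 35.0 = 3.97×10⁻³ Pa/m
Isobar spacing: Δn = ΔP/|∂P/∂n| = 500 Pa / 3.97×10⁻³ Pa/m = 125856 m ≈ 130 km

130 km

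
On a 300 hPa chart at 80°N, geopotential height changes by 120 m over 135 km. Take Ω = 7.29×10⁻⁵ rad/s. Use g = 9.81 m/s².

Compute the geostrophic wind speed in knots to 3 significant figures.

Coriolis parameter at 80°N:
f = 2Ω sin φ = 2 × 7.29×10⁻⁵ × sin 80° = 1.44×10⁻⁴ s⁻¹
Height gradient: |∂Z/∂n| = 120 m / 135000 m = 8.89×10⁻⁴
On a pressure surface, geostrophic balance gives V_g = (g/f)|∂Z/∂n|:
V_g = 9.81 × 8.89×10⁻⁴ / 1.44×10⁻⁴ = 60.7 m/s
Converting: 60.7 m/s × 1.944 = 118 knots

118 knots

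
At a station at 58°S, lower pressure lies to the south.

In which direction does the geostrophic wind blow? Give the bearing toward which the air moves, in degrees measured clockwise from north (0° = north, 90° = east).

090°

The pressure-gradient force points toward the south (bearing 180°).
Geostrophic balance: in the Southern Hemisphere the Coriolis force deflects motion to the left, so the geostrophic wind blows 90° to the left of the pressure-gradient force (low pressure on the right).
Rotating 180° by 90° counterclockwise gives 090° — the wind blows toward the east.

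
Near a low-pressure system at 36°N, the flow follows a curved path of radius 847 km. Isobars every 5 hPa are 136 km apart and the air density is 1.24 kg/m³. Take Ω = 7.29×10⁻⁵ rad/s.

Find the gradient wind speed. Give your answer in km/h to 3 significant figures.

Coriolis parameter at 36°N:
f = 2Ω sin φ = 2 × 7.29×10⁻⁵ × sin 36° = 8.57×10⁻⁵ s⁻¹
Pressure gradient: |∂P/∂n| = 500 Pa / 136000 m = 3.68×10⁻³ Pa/m
Geostrophic speed: V_g = |∂P/∂n|/(fρ) = 3.68×10⁻³/(8.57×10⁻⁵ × 1.24) = 34.6 m/s
Around a low, centrifugal force acts outward with Coriolis, so pressure-gradient force balances both:
(1/ρ)|∂P/∂n| = fV + V²/R  →  V² + fR·V − fR·V_g = 0
With fR = 8.57×10⁻⁵ × 847×10³ m = 72.6 m/s:
V = [−fR + √((fR)² + 4 fR V_g)]/2 = [−72.6 + √(72.6² + 4×72.6×34.6)]/2 = 25.6 m/s
Subgeostrophic (V < V_g = 34.6 m/s), as expected around a low.
Converting: 25.6 m/s × 3.6 = 92.1 km/h

92.1 km/h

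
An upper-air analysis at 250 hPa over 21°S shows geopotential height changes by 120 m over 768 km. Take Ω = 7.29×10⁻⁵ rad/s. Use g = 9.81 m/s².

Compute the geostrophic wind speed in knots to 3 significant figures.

Coriolis parameter at 21°S:
f = 2Ω sin φ = 2 × 7.29×10⁻⁵ × sin 21° = 5.23×10⁻⁵ s⁻¹
Height gradient: |∂Z/∂n| = 120 m / 768000 m = 1.56×10⁻⁴
On a pressure surface, geostrophic balance gives V_g = (g/f)|∂Z/∂n|:
V_g = 9.81 × 1.56×10⁻⁴ / 5.23×10⁻⁵ = 29.3 m/s
Converting: 29.3 m/s × 1.944 = 57.0 knots

57.0 knots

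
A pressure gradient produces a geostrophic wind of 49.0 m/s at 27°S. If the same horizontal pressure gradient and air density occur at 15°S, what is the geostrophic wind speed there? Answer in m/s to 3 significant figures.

86.0 m/s

With the same pressure gradient and density, V_g ∝ 1/f ∝ 1/sin φ.
V₂ = V₁ · sin φ₁ / sin φ₂ = 49.0 × sin 27° / sin 15°
V₂ = 49.0 × 0.4540/0.2588 = 86.0 m/s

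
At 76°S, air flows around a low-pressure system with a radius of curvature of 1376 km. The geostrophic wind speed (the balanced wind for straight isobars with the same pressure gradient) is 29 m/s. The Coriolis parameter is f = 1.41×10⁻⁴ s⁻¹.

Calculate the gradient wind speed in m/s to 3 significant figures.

25.6 m/s

Around a low, centrifugal force acts outward with Coriolis, so pressure-gradient force balances both:
(1/ρ)|∂P/∂n| = fV + V²/R  →  V² + fR·V − fR·V_g = 0
With fR = 1.41×10⁻⁴ × 1376×10³ m = 194 m/s:
V = [−fR + √((fR)² + 4 fR V_g)]/2 = [−194 + √(194² + 4×194×29)]/2 = 25.6 m/s
Subgeostrophic (V < V_g = 29 m/s), as expected around a low.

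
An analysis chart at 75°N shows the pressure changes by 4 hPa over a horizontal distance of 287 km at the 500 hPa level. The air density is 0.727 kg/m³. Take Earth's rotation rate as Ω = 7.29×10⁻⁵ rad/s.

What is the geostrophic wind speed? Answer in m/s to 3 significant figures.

13.6 m/s

Coriolis parameter at 75°N:
f = 2Ω sin φ = 2 × 7.29×10⁻⁵ × sin 75° = 1.41×10⁻⁴ s⁻¹
Pressure gradient: |∂P/∂n| = 400 Pa / 287000 m = 1.39×10⁻³ Pa/m
Geostrophic balance (pressure-gradient force = Coriolis force):
V_g = (1/(fρ)) |∂P/∂n| = 1.39×10⁻³ / (1.41×10⁻⁴ × 0.727) = 13.6 m/s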